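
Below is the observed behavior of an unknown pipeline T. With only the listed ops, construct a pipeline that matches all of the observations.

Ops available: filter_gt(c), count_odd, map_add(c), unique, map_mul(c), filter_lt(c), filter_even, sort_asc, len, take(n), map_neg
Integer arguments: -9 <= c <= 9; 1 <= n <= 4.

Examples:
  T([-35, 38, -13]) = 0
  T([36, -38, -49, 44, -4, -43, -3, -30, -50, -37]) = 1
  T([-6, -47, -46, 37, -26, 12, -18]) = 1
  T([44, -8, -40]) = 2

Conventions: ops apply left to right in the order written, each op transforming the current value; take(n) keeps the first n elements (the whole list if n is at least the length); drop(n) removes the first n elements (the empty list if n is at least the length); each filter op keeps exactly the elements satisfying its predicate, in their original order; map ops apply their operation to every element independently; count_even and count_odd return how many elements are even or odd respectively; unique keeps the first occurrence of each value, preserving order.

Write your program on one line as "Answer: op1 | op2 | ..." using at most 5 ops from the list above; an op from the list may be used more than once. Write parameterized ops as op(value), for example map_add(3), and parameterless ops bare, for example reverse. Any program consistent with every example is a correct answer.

filter_lt(-7) | take(2) | filter_even | len

Check, running the answer program on each example:
  [-35, 38, -13] -> [-35, -13] -> [-35, -13] -> [] -> 0
  [36, -38, -49, 44, -4, -43, -3, -30, -50, -37] -> [-38, -49, -43, -30, -50, -37] -> [-38, -49] -> [-38] -> 1
  [-6, -47, -46, 37, -26, 12, -18] -> [-47, -46, -26, -18] -> [-47, -46] -> [-46] -> 1
  [44, -8, -40] -> [-8, -40] -> [-8, -40] -> [-8, -40] -> 2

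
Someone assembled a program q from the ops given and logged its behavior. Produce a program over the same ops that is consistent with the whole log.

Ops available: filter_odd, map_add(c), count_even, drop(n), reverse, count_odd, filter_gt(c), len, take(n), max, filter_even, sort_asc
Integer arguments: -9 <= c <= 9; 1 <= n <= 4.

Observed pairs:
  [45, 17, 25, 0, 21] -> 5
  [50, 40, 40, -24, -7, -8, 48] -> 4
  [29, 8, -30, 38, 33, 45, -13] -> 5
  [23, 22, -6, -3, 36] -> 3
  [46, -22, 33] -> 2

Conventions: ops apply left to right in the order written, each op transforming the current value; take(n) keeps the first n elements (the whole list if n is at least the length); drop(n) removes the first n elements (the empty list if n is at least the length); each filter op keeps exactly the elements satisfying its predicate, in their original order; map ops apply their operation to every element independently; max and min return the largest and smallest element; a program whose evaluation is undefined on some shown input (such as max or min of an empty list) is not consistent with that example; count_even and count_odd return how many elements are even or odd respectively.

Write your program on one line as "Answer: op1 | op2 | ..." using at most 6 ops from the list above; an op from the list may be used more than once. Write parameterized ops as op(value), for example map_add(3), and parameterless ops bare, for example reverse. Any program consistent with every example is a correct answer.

map_add(4) | reverse | map_add(-2) | filter_gt(0) | sort_asc | len

Check, running the answer program on each example:
  [45, 17, 25, 0, 21] -> [49, 21, 29, 4, 25] -> [25, 4, 29, 21, 49] -> [23, 2, 27, 19, 47] -> [23, 2, 27, 19, 47] -> [2, 19, 23, 27, 47] -> 5
  [50, 40, 40, -24, -7, -8, 48] -> [54, 44, 44, -20, -3, -4, 52] -> [52, -4, -3, -20, 44, 44, 54] -> [50, -6, -5, -22, 42, 42, 52] -> [50, 42, 42, 52] -> [42, 42, 50, 52] -> 4
  [29, 8, -30, 38, 33, 45, -13] -> [33, 12, -26, 42, 37, 49, -9] -> [-9, 49, 37, 42, -26, 12, 33] -> [-11, 47, 35, 40, -28, 10, 31] -> [47, 35, 40, 10, 31] -> [10, 31, 35, 40, 47] -> 5
  [23, 22, -6, -3, 36] -> [27, 26, -2, 1, 40] -> [40, 1, -2, 26, 27] -> [38, -1, -4, 24, 25] -> [38, 24, 25] -> [24, 25, 38] -> 3
  [46, -22, 33] -> [50, -18, 37] -> [37, -18, 50] -> [35, -20, 48] -> [35, 48] -> [35, 48] -> 2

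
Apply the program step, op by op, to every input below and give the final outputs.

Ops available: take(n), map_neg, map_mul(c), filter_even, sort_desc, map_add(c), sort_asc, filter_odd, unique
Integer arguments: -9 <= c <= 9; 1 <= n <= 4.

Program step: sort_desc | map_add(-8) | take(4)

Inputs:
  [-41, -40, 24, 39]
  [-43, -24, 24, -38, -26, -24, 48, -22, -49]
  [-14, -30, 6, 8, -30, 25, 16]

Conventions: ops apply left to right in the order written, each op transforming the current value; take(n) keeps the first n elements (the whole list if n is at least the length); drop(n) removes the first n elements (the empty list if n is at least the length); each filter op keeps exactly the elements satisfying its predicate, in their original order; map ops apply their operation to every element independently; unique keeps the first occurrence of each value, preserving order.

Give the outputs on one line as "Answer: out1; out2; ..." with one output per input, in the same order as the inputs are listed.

[31, 16, -48, -49]; [40, 16, -30, -32]; [17, 8, 0, -2]

Execution, op by op:
  [-41, -40, 24, 39] -> [39, 24, -40, -41] -> [31, 16, -48, -49] -> [31, 16, -48, -49]
  [-43, -24, 24, -38, -26, -24, 48, -22, -49] -> [48, 24, -22, -24, -24, -26, -38, -43, -49] -> [40, 16, -30, -32, -32, -34, -46, -51, -57] -> [40, 16, -30, -32]
  [-14, -30, 6, 8, -30, 25, 16] -> [25, 16, 8, 6, -14, -30, -30] -> [17, 8, 0, -2, -22, -38, -38] -> [17, 8, 0, -2]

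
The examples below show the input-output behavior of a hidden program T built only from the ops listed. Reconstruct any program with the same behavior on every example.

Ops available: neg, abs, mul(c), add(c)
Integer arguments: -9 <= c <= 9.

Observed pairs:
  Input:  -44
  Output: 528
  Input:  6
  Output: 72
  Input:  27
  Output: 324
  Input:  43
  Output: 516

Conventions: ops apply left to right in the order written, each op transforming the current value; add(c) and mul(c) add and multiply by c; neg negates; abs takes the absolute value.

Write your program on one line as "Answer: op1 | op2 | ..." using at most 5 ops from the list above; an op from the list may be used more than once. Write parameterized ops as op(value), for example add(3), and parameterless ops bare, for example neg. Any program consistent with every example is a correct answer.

neg | mul(4) | mul(3) | abs

Check, running the answer program on each example:
  -44 -> 44 -> 176 -> 528 -> 528
  6 -> -6 -> -24 -> -72 -> 72
  27 -> -27 -> -108 -> -324 -> 324
  43 -> -43 -> -172 -> -516 -> 516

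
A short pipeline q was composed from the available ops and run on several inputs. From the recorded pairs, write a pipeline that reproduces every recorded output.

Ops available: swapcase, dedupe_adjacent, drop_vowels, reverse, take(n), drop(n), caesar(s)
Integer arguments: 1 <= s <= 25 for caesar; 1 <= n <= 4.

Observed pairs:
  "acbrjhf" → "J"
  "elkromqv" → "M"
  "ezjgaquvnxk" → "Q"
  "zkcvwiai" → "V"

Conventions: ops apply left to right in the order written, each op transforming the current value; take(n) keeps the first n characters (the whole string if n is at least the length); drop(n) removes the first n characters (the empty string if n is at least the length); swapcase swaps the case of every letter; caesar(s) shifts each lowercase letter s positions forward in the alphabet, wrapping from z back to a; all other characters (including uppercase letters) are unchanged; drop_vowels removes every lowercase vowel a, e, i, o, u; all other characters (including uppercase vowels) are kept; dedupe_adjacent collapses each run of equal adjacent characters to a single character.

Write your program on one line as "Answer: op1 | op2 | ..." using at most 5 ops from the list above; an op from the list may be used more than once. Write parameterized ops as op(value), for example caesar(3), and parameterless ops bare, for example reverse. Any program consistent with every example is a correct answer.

drop_vowels | take(4) | reverse | swapcase | take(1)

Check, running the answer program on each example:
  "acbrjhf" -> "cbrjhf" -> "cbrj" -> "jrbc" -> "JRBC" -> "J"
  "elkromqv" -> "lkrmqv" -> "lkrm" -> "mrkl" -> "MRKL" -> "M"
  "ezjgaquvnxk" -> "zjgqvnxk" -> "zjgq" -> "qgjz" -> "QGJZ" -> "Q"
  "zkcvwiai" -> "zkcvw" -> "zkcv" -> "vckz" -> "VCKZ" -> "V"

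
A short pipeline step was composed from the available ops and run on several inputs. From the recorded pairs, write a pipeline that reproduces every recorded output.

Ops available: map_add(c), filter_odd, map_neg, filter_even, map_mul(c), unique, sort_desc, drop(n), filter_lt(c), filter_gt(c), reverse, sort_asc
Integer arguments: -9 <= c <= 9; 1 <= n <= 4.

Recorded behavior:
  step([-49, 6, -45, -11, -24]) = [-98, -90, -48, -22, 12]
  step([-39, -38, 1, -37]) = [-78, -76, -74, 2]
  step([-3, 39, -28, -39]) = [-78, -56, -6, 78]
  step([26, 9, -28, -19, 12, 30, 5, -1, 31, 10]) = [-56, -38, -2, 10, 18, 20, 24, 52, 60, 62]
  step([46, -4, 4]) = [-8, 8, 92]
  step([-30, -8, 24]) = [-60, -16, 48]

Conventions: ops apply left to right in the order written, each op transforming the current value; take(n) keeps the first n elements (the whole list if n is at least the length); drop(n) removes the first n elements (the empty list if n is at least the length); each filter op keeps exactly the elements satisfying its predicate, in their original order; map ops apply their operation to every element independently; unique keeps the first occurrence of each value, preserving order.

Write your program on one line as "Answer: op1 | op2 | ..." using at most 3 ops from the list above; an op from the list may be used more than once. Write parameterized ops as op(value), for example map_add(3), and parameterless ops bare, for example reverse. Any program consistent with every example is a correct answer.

sort_asc | map_mul(2)

Check, running the answer program on each example:
  [-49, 6, -45, -11, -24] -> [-49, -45, -24, -11, 6] -> [-98, -90, -48, -22, 12]
  [-39, -38, 1, -37] -> [-39, -38, -37, 1] -> [-78, -76, -74, 2]
  [-3, 39, -28, -39] -> [-39, -28, -3, 39] -> [-78, -56, -6, 78]
  [26, 9, -28, -19, 12, 30, 5, -1, 31, 10] -> [-28, -19, -1, 5, 9, 10, 12, 26, 30, 31] -> [-56, -38, -2, 10, 18, 20, 24, 52, 60, 62]
  [46, -4, 4] -> [-4, 4, 46] -> [-8, 8, 92]
  [-30, -8, 24] -> [-30, -8, 24] -> [-60, -16, 48]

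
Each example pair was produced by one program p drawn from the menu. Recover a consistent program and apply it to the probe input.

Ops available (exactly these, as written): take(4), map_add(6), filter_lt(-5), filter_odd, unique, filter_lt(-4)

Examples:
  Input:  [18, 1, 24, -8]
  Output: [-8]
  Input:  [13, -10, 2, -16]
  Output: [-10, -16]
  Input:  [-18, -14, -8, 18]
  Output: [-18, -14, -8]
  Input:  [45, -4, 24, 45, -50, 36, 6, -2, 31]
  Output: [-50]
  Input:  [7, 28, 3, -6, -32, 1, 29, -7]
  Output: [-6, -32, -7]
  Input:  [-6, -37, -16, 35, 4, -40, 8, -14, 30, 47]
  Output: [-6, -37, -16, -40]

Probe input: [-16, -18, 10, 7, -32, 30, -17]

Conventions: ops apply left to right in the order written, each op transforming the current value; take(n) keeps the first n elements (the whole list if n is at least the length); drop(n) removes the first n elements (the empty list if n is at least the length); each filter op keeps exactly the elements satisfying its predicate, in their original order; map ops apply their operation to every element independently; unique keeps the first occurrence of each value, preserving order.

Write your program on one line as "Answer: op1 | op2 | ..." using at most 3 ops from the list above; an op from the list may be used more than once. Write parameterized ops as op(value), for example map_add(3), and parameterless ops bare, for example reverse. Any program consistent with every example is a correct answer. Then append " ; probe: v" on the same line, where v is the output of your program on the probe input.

filter_lt(-4) | take(4) ; probe: [-16, -18, -32, -17]

Check, running the answer program on each example:
  [18, 1, 24, -8] -> [-8] -> [-8]
  [13, -10, 2, -16] -> [-10, -16] -> [-10, -16]
  [-18, -14, -8, 18] -> [-18, -14, -8] -> [-18, -14, -8]
  [45, -4, 24, 45, -50, 36, 6, -2, 31] -> [-50] -> [-50]
  [7, 28, 3, -6, -32, 1, 29, -7] -> [-6, -32, -7] -> [-6, -32, -7]
  [-6, -37, -16, 35, 4, -40, 8, -14, 30, 47] -> [-6, -37, -16, -40, -14] -> [-6, -37, -16, -40]
  probe: [-16, -18, 10, 7, -32, 30, -17] -> [-16, -18, -32, -17] -> [-16, -18, -32, -17]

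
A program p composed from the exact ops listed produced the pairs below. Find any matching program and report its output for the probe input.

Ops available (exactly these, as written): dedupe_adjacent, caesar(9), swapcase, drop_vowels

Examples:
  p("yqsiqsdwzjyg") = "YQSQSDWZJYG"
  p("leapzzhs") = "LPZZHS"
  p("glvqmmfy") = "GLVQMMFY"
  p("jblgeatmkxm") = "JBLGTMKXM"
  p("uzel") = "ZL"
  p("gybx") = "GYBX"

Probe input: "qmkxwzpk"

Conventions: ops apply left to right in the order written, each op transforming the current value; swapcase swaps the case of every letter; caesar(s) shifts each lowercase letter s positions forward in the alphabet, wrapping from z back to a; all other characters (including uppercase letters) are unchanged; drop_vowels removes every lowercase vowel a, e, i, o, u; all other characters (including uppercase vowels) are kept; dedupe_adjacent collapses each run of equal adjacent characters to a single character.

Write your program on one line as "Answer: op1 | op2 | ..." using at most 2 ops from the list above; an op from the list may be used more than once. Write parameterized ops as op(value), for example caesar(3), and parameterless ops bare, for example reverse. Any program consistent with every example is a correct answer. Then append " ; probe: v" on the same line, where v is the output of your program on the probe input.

drop_vowels | swapcase ; probe: "QMKXWZPK"

Check, running the answer program on each example:
  "yqsiqsdwzjyg" -> "yqsqsdwzjyg" -> "YQSQSDWZJYG"
  "leapzzhs" -> "lpzzhs" -> "LPZZHS"
  "glvqmmfy" -> "glvqmmfy" -> "GLVQMMFY"
  "jblgeatmkxm" -> "jblgtmkxm" -> "JBLGTMKXM"
  "uzel" -> "zl" -> "ZL"
  "gybx" -> "gybx" -> "GYBX"
  probe: "qmkxwzpk" -> "qmkxwzpk" -> "QMKXWZPK"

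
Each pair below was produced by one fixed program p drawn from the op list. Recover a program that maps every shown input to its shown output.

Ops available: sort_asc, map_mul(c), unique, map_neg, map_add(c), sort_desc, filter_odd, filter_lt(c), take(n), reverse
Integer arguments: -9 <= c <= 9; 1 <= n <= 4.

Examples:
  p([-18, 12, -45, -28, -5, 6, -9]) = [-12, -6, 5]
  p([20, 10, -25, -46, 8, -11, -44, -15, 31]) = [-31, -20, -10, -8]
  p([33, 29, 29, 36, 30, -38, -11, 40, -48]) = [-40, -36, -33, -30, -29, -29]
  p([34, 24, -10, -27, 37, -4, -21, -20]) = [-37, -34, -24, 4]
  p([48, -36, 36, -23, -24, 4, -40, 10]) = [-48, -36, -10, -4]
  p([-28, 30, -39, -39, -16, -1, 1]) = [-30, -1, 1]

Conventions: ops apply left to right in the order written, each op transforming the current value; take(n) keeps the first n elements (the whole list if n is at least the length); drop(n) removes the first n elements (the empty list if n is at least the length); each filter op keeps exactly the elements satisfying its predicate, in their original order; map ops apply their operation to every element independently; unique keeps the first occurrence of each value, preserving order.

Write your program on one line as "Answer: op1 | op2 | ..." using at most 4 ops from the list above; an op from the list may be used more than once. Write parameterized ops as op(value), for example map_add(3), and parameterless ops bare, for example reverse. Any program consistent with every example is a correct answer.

sort_desc | map_neg | filter_lt(6)

Check, running the answer program on each example:
  [-18, 12, -45, -28, -5, 6, -9] -> [12, 6, -5, -9, -18, -28, -45] -> [-12, -6, 5, 9, 18, 28, 45] -> [-12, -6, 5]
  [20, 10, -25, -46, 8, -11, -44, -15, 31] -> [31, 20, 10, 8, -11, -15, -25, -44, -46] -> [-31, -20, -10, -8, 11, 15, 25, 44, 46] -> [-31, -20, -10, -8]
  [33, 29, 29, 36, 30, -38, -11, 40, -48] -> [40, 36, 33, 30, 29, 29, -11, -38, -48] -> [-40, -36, -33, -30, -29, -29, 11, 38, 48] -> [-40, -36, -33, -30, -29, -29]
  [34, 24, -10, -27, 37, -4, -21, -20] -> [37, 34, 24, -4, -10, -20, -21, -27] -> [-37, -34, -24, 4, 10, 20, 21, 27] -> [-37, -34, -24, 4]
  [48, -36, 36, -23, -24, 4, -40, 10] -> [48, 36, 10, 4, -23, -24, -36, -40] -> [-48, -36, -10, -4, 23, 24, 36, 40] -> [-48, -36, -10, -4]
  [-28, 30, -39, -39, -16, -1, 1] -> [30, 1, -1, -16, -28, -39, -39] -> [-30, -1, 1, 16, 28, 39, 39] -> [-30, -1, 1]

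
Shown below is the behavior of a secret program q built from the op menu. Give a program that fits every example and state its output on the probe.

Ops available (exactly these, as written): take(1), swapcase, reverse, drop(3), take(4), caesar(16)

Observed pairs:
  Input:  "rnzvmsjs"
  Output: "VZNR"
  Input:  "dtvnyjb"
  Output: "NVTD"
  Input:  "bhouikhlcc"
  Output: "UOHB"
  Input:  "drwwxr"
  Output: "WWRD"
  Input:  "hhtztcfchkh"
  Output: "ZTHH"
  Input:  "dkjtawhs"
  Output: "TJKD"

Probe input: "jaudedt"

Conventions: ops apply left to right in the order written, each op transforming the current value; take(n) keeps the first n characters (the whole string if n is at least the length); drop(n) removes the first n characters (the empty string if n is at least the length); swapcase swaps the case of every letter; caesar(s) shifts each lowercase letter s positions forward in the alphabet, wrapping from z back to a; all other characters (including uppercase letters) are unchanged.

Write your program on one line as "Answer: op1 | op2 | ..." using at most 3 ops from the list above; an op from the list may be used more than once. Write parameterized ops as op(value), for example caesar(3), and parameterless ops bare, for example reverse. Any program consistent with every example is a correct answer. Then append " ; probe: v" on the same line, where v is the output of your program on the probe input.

swapcase | take(4) | reverse ; probe: "DUAJ"

Check, running the answer program on each example:
  "rnzvmsjs" -> "RNZVMSJS" -> "RNZV" -> "VZNR"
  "dtvnyjb" -> "DTVNYJB" -> "DTVN" -> "NVTD"
  "bhouikhlcc" -> "BHOUIKHLCC" -> "BHOU" -> "UOHB"
  "drwwxr" -> "DRWWXR" -> "DRWW" -> "WWRD"
  "hhtztcfchkh" -> "HHTZTCFCHKH" -> "HHTZ" -> "ZTHH"
  "dkjtawhs" -> "DKJTAWHS" -> "DKJT" -> "TJKD"
  probe: "jaudedt" -> "JAUDEDT" -> "JAUD" -> "DUAJ"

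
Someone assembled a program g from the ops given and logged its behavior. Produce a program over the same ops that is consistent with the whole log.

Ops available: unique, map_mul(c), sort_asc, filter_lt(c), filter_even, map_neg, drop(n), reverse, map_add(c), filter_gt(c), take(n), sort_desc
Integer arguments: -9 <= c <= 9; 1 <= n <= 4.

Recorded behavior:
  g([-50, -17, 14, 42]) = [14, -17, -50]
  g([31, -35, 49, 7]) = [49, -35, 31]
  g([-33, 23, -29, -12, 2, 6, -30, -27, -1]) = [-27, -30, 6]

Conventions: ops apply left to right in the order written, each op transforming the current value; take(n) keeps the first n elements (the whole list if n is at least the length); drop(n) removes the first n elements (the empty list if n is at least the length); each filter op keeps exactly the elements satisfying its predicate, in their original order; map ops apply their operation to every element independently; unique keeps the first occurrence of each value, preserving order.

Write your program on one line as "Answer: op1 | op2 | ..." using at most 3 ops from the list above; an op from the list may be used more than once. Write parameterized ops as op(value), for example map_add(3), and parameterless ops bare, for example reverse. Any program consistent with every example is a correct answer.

reverse | take(4) | drop(1)

Check, running the answer program on each example:
  [-50, -17, 14, 42] -> [42, 14, -17, -50] -> [42, 14, -17, -50] -> [14, -17, -50]
  [31, -35, 49, 7] -> [7, 49, -35, 31] -> [7, 49, -35, 31] -> [49, -35, 31]
  [-33, 23, -29, -12, 2, 6, -30, -27, -1] -> [-1, -27, -30, 6, 2, -12, -29, 23, -33] -> [-1, -27, -30, 6] -> [-27, -30, 6]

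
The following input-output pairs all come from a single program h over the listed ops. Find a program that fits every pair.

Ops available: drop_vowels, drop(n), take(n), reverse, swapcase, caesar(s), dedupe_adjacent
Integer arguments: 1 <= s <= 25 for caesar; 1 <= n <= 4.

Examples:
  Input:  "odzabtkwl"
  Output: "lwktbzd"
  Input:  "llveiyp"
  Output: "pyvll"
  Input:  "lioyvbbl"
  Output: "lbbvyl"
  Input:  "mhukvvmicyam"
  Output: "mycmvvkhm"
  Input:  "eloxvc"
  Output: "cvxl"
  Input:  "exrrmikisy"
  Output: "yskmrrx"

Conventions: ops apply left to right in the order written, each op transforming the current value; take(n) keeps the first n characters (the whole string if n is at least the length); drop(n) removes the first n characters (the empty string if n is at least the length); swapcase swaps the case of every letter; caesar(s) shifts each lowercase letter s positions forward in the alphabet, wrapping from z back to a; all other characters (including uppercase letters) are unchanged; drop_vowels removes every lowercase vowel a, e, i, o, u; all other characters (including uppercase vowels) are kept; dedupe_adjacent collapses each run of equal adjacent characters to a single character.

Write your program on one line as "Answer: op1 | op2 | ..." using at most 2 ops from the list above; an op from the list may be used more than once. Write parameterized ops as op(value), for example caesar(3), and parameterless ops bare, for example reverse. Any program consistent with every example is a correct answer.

drop_vowels | reverse

Check, running the answer program on each example:
  "odzabtkwl" -> "dzbtkwl" -> "lwktbzd"
  "llveiyp" -> "llvyp" -> "pyvll"
  "lioyvbbl" -> "lyvbbl" -> "lbbvyl"
  "mhukvvmicyam" -> "mhkvvmcym" -> "mycmvvkhm"
  "eloxvc" -> "lxvc" -> "cvxl"
  "exrrmikisy" -> "xrrmksy" -> "yskmrrx"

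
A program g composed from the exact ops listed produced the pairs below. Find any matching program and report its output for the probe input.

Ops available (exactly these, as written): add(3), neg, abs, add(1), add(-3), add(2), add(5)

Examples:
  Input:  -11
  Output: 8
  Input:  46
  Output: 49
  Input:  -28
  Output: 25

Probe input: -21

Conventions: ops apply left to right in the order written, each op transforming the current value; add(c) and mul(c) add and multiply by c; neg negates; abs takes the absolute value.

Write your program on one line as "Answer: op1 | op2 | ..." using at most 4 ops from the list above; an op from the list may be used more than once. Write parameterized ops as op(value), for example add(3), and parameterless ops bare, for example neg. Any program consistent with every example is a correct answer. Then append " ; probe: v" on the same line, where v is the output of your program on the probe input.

neg | add(-3) | abs ; probe: 18

Check, running the answer program on each example:
  -11 -> 11 -> 8 -> 8
  46 -> -46 -> -49 -> 49
  -28 -> 28 -> 25 -> 25
  probe: -21 -> 21 -> 18 -> 18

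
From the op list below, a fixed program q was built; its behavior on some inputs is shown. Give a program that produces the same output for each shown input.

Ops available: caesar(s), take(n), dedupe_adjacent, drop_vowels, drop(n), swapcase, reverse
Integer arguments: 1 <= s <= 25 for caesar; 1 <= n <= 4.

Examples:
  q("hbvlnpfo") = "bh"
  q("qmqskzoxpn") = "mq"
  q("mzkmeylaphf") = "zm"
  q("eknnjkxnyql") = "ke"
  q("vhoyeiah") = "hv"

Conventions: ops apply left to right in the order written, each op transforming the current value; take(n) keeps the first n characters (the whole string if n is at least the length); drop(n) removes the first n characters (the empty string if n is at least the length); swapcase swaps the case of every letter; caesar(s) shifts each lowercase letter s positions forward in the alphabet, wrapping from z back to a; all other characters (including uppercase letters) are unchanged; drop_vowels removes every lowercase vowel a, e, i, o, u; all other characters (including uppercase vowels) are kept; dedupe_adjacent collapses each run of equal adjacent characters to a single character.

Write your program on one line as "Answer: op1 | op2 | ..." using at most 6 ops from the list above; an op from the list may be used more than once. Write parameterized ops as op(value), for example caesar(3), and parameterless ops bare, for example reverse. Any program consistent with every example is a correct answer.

take(3) | swapcase | take(2) | reverse | swapcase

Check, running the answer program on each example:
  "hbvlnpfo" -> "hbv" -> "HBV" -> "HB" -> "BH" -> "bh"
  "qmqskzoxpn" -> "qmq" -> "QMQ" -> "QM" -> "MQ" -> "mq"
  "mzkmeylaphf" -> "mzk" -> "MZK" -> "MZ" -> "ZM" -> "zm"
  "eknnjkxnyql" -> "ekn" -> "EKN" -> "EK" -> "KE" -> "ke"
  "vhoyeiah" -> "vho" -> "VHO" -> "VH" -> "HV" -> "hv"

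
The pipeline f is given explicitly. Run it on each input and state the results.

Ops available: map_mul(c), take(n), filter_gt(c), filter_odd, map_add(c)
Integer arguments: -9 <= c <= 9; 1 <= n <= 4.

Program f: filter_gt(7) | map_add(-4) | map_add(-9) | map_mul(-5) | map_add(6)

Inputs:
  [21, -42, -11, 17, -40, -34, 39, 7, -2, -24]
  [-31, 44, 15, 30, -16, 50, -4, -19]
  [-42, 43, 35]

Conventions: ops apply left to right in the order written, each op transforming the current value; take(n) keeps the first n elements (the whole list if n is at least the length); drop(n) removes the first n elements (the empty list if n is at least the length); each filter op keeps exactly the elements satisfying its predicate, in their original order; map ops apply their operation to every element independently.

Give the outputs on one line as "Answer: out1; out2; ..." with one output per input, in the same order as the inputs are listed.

[-34, -14, -124]; [-149, -4, -79, -179]; [-144, -104]

Execution, op by op:
  [21, -42, -11, 17, -40, -34, 39, 7, -2, -24] -> [21, 17, 39] -> [17, 13, 35] -> [8, 4, 26] -> [-40, -20, -130] -> [-34, -14, -124]
  [-31, 44, 15, 30, -16, 50, -4, -19] -> [44, 15, 30, 50] -> [40, 11, 26, 46] -> [31, 2, 17, 37] -> [-155, -10, -85, -185] -> [-149, -4, -79, -179]
  [-42, 43, 35] -> [43, 35] -> [39, 31] -> [30, 22] -> [-150, -110] -> [-144, -104]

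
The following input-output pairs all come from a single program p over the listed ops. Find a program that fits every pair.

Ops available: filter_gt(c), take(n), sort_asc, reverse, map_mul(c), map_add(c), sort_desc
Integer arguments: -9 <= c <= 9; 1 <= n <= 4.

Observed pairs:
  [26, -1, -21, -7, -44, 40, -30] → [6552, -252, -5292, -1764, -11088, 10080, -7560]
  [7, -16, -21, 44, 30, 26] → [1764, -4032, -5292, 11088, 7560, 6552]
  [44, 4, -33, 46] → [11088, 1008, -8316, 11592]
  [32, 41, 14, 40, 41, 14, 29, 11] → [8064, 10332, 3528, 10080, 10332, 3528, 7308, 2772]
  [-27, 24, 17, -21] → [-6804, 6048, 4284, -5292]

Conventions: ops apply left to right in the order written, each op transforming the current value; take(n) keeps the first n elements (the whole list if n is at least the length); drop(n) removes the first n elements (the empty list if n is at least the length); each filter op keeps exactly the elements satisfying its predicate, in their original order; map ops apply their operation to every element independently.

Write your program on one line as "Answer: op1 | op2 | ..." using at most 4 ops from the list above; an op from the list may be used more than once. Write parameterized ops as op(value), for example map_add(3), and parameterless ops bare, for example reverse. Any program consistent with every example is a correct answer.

map_mul(-7) | map_mul(-9) | map_mul(4)

Check, running the answer program on each example:
  [26, -1, -21, -7, -44, 40, -30] -> [-182, 7, 147, 49, 308, -280, 210] -> [1638, -63, -1323, -441, -2772, 2520, -1890] -> [6552, -252, -5292, -1764, -11088, 10080, -7560]
  [7, -16, -21, 44, 30, 26] -> [-49, 112, 147, -308, -210, -182] -> [441, -1008, -1323, 2772, 1890, 1638] -> [1764, -4032, -5292, 11088, 7560, 6552]
  [44, 4, -33, 46] -> [-308, -28, 231, -322] -> [2772, 252, -2079, 2898] -> [11088, 1008, -8316, 11592]
  [32, 41, 14, 40, 41, 14, 29, 11] -> [-224, -287, -98, -280, -287, -98, -203, -77] -> [2016, 2583, 882, 2520, 2583, 882, 1827, 693] -> [8064, 10332, 3528, 10080, 10332, 3528, 7308, 2772]
  [-27, 24, 17, -21] -> [189, -168, -119, 147] -> [-1701, 1512, 1071, -1323] -> [-6804, 6048, 4284, -5292]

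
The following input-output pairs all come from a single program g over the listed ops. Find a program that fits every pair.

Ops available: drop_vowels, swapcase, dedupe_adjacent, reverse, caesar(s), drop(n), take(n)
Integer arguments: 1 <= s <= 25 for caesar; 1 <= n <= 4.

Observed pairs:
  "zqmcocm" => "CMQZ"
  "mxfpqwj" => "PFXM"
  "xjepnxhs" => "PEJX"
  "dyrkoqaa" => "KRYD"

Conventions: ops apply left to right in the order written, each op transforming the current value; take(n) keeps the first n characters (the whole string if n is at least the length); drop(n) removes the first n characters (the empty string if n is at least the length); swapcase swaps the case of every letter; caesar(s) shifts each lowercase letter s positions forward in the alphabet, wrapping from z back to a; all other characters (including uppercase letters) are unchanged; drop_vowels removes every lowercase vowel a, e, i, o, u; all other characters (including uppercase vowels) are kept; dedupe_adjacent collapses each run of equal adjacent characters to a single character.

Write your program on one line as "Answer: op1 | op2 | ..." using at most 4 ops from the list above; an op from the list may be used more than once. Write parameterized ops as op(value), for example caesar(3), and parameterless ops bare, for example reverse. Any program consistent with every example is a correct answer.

dedupe_adjacent | take(4) | reverse | swapcase

Check, running the answer program on each example:
  "zqmcocm" -> "zqmcocm" -> "zqmc" -> "cmqz" -> "CMQZ"
  "mxfpqwj" -> "mxfpqwj" -> "mxfp" -> "pfxm" -> "PFXM"
  "xjepnxhs" -> "xjepnxhs" -> "xjep" -> "pejx" -> "PEJX"
  "dyrkoqaa" -> "dyrkoqa" -> "dyrk" -> "kryd" -> "KRYD"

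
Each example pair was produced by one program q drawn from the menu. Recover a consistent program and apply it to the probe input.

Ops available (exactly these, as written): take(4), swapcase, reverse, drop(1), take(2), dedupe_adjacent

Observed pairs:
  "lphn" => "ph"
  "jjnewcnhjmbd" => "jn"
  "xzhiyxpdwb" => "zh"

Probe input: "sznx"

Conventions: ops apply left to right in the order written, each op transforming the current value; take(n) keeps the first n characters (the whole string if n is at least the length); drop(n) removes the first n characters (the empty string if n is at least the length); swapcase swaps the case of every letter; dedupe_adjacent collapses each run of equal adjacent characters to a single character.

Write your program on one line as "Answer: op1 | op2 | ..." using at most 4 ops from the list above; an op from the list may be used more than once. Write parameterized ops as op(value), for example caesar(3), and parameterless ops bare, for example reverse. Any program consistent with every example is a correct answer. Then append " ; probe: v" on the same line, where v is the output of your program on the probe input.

take(4) | drop(1) | take(2) ; probe: "zn"

Check, running the answer program on each example:
  "lphn" -> "lphn" -> "phn" -> "ph"
  "jjnewcnhjmbd" -> "jjne" -> "jne" -> "jn"
  "xzhiyxpdwb" -> "xzhi" -> "zhi" -> "zh"
  probe: "sznx" -> "sznx" -> "znx" -> "zn"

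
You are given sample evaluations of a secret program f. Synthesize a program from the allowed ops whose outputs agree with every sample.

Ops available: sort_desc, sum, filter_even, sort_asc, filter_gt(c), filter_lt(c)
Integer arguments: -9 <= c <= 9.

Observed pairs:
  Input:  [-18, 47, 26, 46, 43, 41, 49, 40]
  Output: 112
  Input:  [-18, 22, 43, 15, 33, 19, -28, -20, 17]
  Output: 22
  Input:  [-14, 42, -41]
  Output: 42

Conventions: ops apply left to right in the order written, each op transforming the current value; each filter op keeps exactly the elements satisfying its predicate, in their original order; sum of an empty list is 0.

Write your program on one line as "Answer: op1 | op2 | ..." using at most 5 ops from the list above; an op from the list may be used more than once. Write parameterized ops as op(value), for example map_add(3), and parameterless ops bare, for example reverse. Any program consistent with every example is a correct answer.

filter_even | filter_gt(-4) | sort_desc | sum

Check, running the answer program on each example:
  [-18, 47, 26, 46, 43, 41, 49, 40] -> [-18, 26, 46, 40] -> [26, 46, 40] -> [46, 40, 26] -> 112
  [-18, 22, 43, 15, 33, 19, -28, -20, 17] -> [-18, 22, -28, -20] -> [22] -> [22] -> 22
  [-14, 42, -41] -> [-14, 42] -> [42] -> [42] -> 42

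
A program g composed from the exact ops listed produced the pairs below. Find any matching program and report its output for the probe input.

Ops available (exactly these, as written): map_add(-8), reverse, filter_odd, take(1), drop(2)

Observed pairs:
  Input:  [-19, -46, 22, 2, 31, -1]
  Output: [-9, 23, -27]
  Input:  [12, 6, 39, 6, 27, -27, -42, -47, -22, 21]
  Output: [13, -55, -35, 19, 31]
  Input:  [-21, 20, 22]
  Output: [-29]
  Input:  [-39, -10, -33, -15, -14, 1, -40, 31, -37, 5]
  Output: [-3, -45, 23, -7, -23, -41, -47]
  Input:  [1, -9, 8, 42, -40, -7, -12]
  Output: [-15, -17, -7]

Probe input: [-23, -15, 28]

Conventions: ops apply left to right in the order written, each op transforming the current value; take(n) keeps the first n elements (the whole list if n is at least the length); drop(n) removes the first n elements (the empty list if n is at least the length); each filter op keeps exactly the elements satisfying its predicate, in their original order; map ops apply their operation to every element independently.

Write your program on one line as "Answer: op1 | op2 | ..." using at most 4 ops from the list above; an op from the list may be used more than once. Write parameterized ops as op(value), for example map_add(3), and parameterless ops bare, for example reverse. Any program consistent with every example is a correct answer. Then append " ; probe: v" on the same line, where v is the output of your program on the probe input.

reverse | map_add(-8) | filter_odd ; probe: [-23, -31]

Check, running the answer program on each example:
  [-19, -46, 22, 2, 31, -1] -> [-1, 31, 2, 22, -46, -19] -> [-9, 23, -6, 14, -54, -27] -> [-9, 23, -27]
  [12, 6, 39, 6, 27, -27, -42, -47, -22, 21] -> [21, -22, -47, -42, -27, 27, 6, 39, 6, 12] -> [13, -30, -55, -50, -35, 19, -2, 31, -2, 4] -> [13, -55, -35, 19, 31]
  [-21, 20, 22] -> [22, 20, -21] -> [14, 12, -29] -> [-29]
  [-39, -10, -33, -15, -14, 1, -40, 31, -37, 5] -> [5, -37, 31, -40, 1, -14, -15, -33, -10, -39] -> [-3, -45, 23, -48, -7, -22, -23, -41, -18, -47] -> [-3, -45, 23, -7, -23, -41, -47]
  [1, -9, 8, 42, -40, -7, -12] -> [-12, -7, -40, 42, 8, -9, 1] -> [-20, -15, -48, 34, 0, -17, -7] -> [-15, -17, -7]
  probe: [-23, -15, 28] -> [28, -15, -23] -> [20, -23, -31] -> [-23, -31]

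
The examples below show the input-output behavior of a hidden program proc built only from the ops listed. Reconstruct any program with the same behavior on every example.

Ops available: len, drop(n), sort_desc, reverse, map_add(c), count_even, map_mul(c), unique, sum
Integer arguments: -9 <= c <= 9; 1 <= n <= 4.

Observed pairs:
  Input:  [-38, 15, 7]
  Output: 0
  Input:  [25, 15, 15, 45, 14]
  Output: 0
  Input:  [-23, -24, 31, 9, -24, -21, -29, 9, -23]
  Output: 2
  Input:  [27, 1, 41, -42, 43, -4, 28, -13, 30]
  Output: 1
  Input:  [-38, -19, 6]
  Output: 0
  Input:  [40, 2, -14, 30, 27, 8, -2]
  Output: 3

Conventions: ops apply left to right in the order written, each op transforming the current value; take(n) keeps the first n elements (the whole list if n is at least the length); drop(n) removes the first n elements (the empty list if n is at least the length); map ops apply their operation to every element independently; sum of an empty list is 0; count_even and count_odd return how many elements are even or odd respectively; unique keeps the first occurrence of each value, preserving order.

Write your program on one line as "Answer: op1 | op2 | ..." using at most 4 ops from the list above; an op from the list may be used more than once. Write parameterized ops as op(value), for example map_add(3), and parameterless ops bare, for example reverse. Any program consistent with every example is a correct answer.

reverse | drop(1) | drop(3) | count_even

Check, running the answer program on each example:
  [-38, 15, 7] -> [7, 15, -38] -> [15, -38] -> [] -> 0
  [25, 15, 15, 45, 14] -> [14, 45, 15, 15, 25] -> [45, 15, 15, 25] -> [25] -> 0
  [-23, -24, 31, 9, -24, -21, -29, 9, -23] -> [-23, 9, -29, -21, -24, 9, 31, -24, -23] -> [9, -29, -21, -24, 9, 31, -24, -23] -> [-24, 9, 31, -24, -23] -> 2
  [27, 1, 41, -42, 43, -4, 28, -13, 30] -> [30, -13, 28, -4, 43, -42, 41, 1, 27] -> [-13, 28, -4, 43, -42, 41, 1, 27] -> [43, -42, 41, 1, 27] -> 1
  [-38, -19, 6] -> [6, -19, -38] -> [-19, -38] -> [] -> 0
  [40, 2, -14, 30, 27, 8, -2] -> [-2, 8, 27, 30, -14, 2, 40] -> [8, 27, 30, -14, 2, 40] -> [-14, 2, 40] -> 3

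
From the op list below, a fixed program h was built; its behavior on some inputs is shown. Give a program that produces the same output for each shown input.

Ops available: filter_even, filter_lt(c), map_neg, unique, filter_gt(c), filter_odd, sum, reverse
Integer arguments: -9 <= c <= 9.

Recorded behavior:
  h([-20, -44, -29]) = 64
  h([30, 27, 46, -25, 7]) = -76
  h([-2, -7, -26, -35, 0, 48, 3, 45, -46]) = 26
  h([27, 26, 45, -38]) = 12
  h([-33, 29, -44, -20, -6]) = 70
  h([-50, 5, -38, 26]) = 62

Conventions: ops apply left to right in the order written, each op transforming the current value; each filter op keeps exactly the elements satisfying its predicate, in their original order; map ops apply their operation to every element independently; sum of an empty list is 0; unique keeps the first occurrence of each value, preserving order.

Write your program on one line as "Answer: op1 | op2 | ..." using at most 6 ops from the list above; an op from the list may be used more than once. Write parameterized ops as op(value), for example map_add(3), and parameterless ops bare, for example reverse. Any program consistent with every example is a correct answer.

reverse | filter_even | map_neg | reverse | sum

Check, running the answer program on each example:
  [-20, -44, -29] -> [-29, -44, -20] -> [-44, -20] -> [44, 20] -> [20, 44] -> 64
  [30, 27, 46, -25, 7] -> [7, -25, 46, 27, 30] -> [46, 30] -> [-46, -30] -> [-30, -46] -> -76
  [-2, -7, -26, -35, 0, 48, 3, 45, -46] -> [-46, 45, 3, 48, 0, -35, -26, -7, -2] -> [-46, 48, 0, -26, -2] -> [46, -48, 0, 26, 2] -> [2, 26, 0, -48, 46] -> 26
  [27, 26, 45, -38] -> [-38, 45, 26, 27] -> [-38, 26] -> [38, -26] -> [-26, 38] -> 12
  [-33, 29, -44, -20, -6] -> [-6, -20, -44, 29, -33] -> [-6, -20, -44] -> [6, 20, 44] -> [44, 20, 6] -> 70
  [-50, 5, -38, 26] -> [26, -38, 5, -50] -> [26, -38, -50] -> [-26, 38, 50] -> [50, 38, -26] -> 62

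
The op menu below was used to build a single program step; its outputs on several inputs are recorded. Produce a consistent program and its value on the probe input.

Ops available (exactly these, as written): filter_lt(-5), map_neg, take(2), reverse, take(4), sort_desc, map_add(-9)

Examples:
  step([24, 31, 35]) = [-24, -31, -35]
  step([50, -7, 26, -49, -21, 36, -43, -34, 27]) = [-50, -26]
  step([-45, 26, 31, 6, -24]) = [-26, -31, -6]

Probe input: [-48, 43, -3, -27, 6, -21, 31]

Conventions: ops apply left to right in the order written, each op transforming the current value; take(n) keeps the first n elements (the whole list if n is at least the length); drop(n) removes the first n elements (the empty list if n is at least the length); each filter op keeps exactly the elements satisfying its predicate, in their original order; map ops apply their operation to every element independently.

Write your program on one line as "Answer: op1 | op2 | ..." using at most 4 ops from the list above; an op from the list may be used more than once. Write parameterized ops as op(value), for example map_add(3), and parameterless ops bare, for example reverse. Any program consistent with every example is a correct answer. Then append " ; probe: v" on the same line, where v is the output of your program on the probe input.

take(4) | map_neg | filter_lt(-5) ; probe: [-43]

Check, running the answer program on each example:
  [24, 31, 35] -> [24, 31, 35] -> [-24, -31, -35] -> [-24, -31, -35]
  [50, -7, 26, -49, -21, 36, -43, -34, 27] -> [50, -7, 26, -49] -> [-50, 7, -26, 49] -> [-50, -26]
  [-45, 26, 31, 6, -24] -> [-45, 26, 31, 6] -> [45, -26, -31, -6] -> [-26, -31, -6]
  probe: [-48, 43, -3, -27, 6, -21, 31] -> [-48, 43, -3, -27] -> [48, -43, 3, 27] -> [-43]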